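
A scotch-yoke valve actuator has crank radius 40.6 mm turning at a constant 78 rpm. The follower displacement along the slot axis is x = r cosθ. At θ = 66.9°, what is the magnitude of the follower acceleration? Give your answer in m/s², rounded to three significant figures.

ω = 8.168 rad/s (from 78 rpm).
x = r cosθ ⇒ ẍ = −rω² cosθ (ω constant).
|a| = rω²|cosθ| = 0.0406·(8.168)²·|cos 66.9°| = 1.0628 m/s².

1.06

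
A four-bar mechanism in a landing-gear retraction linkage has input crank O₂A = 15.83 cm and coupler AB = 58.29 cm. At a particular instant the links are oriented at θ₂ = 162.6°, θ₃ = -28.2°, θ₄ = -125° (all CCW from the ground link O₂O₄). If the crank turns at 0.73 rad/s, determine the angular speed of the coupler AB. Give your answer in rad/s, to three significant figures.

0.190

ω₂ = 0.73 rad/s
Differentiating the loop-closure r₂e^{iθ₂}+r₃e^{iθ₃}=r₁+r₄e^{iθ₄} gives r₂ω₂e^{iθ₂}+r₃ω₃e^{iθ₃}=r₄ω₄e^{iθ₄}.
Eliminating the other unknown: ω₃ = r₂ω₂ sin(θ₄−θ₂) / [r₃ sin(θ₃−θ₄)].
Numerator sine = +0.95319; denominator sine = +0.99297.
Result = 0.1583·0.73·(+0.95319) / (0.5829·(+0.99297)) = +0.19031 rad/s; magnitude 0.19031 rad/s.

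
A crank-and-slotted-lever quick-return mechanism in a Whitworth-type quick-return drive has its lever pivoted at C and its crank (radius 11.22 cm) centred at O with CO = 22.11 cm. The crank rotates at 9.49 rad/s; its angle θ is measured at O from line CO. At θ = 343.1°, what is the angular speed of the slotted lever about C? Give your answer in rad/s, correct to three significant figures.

ω = 9.49 rad/s
Crank pin A relative to C: A = (d + r cosθ, r sinθ); lever angle φ = atan2(r sinθ, d + r cosθ).
Differentiating tanφ: φ̇ = rω(d cosθ + r)/(d² + r² + 2dr cosθ).
d² + r² + 2dr cosθ = |CA|² = 0.108946 m²;  d cosθ + r = +0.32375 m.
|ω_lever| = |0.1122·9.49·+0.32375| / 0.108946 = 3.1642 rad/s.

3.16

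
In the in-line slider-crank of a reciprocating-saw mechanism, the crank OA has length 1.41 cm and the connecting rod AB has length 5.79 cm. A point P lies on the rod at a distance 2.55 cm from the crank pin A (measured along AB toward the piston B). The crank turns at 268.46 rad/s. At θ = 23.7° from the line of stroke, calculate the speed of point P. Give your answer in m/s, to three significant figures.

2.56

ω = 268.5 rad/s.  Crank-pin speed |V_A| = rω = 3.7853 m/s, perpendicular to OA.
Rod angle: sinφ = −(r/L) sinθ ⇒ φ = -5.617°; ω_rod = −rω cosθ/√(L²−r²sin²θ) = -60.151 rad/s.
V_P = V_A + ω_rod × AP, with AP = 0.0255 m along the rod.
Components: V_Px = −rω sinθ − a·ω_rod·sinφ = -1.6716 m/s;  V_Py = rω cosθ + a·ω_rod·cosφ = +1.9395 m/s.
|V_P| = √(V_Px² + V_Py²) = 2.5605 m/s.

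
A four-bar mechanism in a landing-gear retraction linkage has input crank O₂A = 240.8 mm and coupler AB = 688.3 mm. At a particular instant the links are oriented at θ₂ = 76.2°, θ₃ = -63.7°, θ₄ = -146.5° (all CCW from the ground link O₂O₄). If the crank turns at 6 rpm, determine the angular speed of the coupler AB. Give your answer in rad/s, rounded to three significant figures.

ω₂ = 0.6283 rad/s (from 6 rpm).
Differentiating the loop-closure r₂e^{iθ₂}+r₃e^{iθ₃}=r₁+r₄e^{iθ₄} gives r₂ω₂e^{iθ₂}+r₃ω₃e^{iθ₃}=r₄ω₄e^{iθ₄}.
Eliminating the other unknown: ω₃ = r₂ω₂ sin(θ₄−θ₂) / [r₃ sin(θ₃−θ₄)].
Numerator sine = +0.67816; denominator sine = +0.99211.
Result = 0.2408·0.6283·(+0.67816) / (0.6883·(+0.99211)) = +0.15025 rad/s; magnitude 0.15025 rad/s.

0.150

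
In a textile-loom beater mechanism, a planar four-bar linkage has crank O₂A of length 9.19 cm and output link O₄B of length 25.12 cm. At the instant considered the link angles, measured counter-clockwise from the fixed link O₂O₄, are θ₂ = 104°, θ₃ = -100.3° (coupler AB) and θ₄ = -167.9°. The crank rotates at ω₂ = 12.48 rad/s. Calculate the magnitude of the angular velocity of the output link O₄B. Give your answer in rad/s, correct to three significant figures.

2.03

ω₂ = 12.48 rad/s
Differentiating the loop-closure r₂e^{iθ₂}+r₃e^{iθ₃}=r₁+r₄e^{iθ₄} gives r₂ω₂e^{iθ₂}+r₃ω₃e^{iθ₃}=r₄ω₄e^{iθ₄}.
Eliminating the other unknown: ω₄ = r₂ω₂ sin(θ₂−θ₃) / [r₄ sin(θ₄−θ₃)].
Numerator sine = -0.41151; denominator sine = -0.92455.
Result = 0.0919·12.48·(-0.41151) / (0.2512·(-0.92455)) = +2.0322 rad/s; magnitude 2.0322 rad/s.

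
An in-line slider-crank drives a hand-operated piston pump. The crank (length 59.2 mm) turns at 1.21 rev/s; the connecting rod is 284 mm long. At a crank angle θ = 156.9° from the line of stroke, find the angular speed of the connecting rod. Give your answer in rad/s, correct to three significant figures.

1.46

ω = 7.603 rad/s (converted from 1.21 rev/s).
The rod makes angle φ with the slider axis where L sinφ = r sinθ; differentiating, L cosφ·φ̇ = r ω cosθ.
L cosφ = √(L² − r² sin²θ) = 0.28305 m.
|ω_rod| = r ω |cosθ| / √(L² − r² sin²θ) = 0.0592·7.603·0.91982/0.28305 = 1.4626 rad/s.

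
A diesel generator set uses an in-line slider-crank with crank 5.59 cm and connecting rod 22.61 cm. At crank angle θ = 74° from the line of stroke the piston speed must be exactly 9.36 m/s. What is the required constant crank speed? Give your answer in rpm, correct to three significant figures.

1550

For an in-line slider-crank, |v_piston| = rω|sinθ|·[1 + r cosθ/√(L² − r² sin²θ)].
With r = 0.0559 m, L = 0.2261 m, θ = 74°: the bracketed kinematic factor |dx/dθ| = 0.057504 m.
ω = v/|dx/dθ| = 9.36/0.057504 = 162.77 rad/s.
N = 60ω/(2π) = 1554.3 rpm.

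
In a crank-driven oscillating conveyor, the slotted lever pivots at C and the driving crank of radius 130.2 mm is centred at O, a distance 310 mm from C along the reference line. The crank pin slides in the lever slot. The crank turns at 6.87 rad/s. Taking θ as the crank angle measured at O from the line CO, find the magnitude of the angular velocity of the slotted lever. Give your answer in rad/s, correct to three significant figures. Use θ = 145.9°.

2.45

ω = 6.87 rad/s
Crank pin A relative to C: A = (d + r cosθ, r sinθ); lever angle φ = atan2(r sinθ, d + r cosθ).
Differentiating tanφ: φ̇ = rω(d cosθ + r)/(d² + r² + 2dr cosθ).
d² + r² + 2dr cosθ = |CA|² = 0.0462077 m²;  d cosθ + r = -0.1265 m.
|ω_lever| = |0.1302·6.87·-0.1265| / 0.0462077 = 2.4487 rad/s.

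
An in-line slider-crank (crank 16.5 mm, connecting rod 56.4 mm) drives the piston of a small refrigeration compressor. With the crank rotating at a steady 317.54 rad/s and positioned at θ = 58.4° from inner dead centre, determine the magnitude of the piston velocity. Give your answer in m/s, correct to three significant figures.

ω = 317.5 rad/s
For an in-line slider-crank, x = r cosθ + √(L² − r² sin²θ), so v = −rω sinθ·[1 + r cosθ/√(L² − r² sin²θ)].
With r = 0.0165 m, L = 0.0564 m, θ = 58.4°: √(L² − r² sin²θ) = 0.054621 m.
v = −0.0165·317.5·0.85173·[1 + 0.0165·0.52399/0.054621] = -5.1689 m/s.
|v| = 5.1689 m/s.

5.17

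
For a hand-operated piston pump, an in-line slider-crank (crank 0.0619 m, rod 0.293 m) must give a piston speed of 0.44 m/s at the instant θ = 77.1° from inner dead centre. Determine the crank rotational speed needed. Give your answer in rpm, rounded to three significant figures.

66.4

For an in-line slider-crank, |v_piston| = rω|sinθ|·[1 + r cosθ/√(L² − r² sin²θ)].
With r = 0.0619 m, L = 0.293 m, θ = 77.1°: the bracketed kinematic factor |dx/dθ| = 0.063246 m.
ω = v/|dx/dθ| = 0.44/0.063246 = 6.957 rad/s.
N = 60ω/(2π) = 66.434 rpm.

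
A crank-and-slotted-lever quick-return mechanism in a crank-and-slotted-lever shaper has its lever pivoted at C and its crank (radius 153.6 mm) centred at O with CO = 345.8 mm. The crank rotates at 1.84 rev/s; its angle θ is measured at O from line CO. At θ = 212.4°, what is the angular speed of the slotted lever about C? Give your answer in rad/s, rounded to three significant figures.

ω = 11.56 rad/s (from 1.84 rev/s).
Crank pin A relative to C: A = (d + r cosθ, r sinθ); lever angle φ = atan2(r sinθ, d + r cosθ).
Differentiating tanφ: φ̇ = rω(d cosθ + r)/(d² + r² + 2dr cosθ).
d² + r² + 2dr cosθ = |CA|² = 0.0534778 m²;  d cosθ + r = -0.13837 m.
|ω_lever| = |0.1536·11.56·-0.13837| / 0.0534778 = 4.5947 rad/s.

4.59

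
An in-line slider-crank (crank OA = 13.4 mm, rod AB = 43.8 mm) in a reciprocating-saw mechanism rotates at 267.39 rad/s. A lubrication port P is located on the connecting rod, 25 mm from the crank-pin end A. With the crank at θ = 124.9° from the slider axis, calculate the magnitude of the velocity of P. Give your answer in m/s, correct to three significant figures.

2.78

ω = 267.4 rad/s.  Crank-pin speed |V_A| = rω = 3.583 m/s, perpendicular to OA.
Rod angle: sinφ = −(r/L) sinθ ⇒ φ = -14.532°; ω_rod = −rω cosθ/√(L²−r²sin²θ) = +48.351 rad/s.
V_P = V_A + ω_rod × AP, with AP = 0.025 m along the rod.
Components: V_Px = −rω sinθ − a·ω_rod·sinφ = -2.6353 m/s;  V_Py = rω cosθ + a·ω_rod·cosφ = -0.87991 m/s.
|V_P| = √(V_Px² + V_Py²) = 2.7783 m/s.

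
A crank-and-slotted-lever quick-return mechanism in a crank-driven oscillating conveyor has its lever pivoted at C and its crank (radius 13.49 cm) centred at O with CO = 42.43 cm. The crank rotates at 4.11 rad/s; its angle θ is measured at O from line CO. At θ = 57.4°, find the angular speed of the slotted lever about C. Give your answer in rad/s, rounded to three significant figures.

0.775

ω = 4.11 rad/s
Crank pin A relative to C: A = (d + r cosθ, r sinθ); lever angle φ = atan2(r sinθ, d + r cosθ).
Differentiating tanφ: φ̇ = rω(d cosθ + r)/(d² + r² + 2dr cosθ).
d² + r² + 2dr cosθ = |CA|² = 0.259905 m²;  d cosθ + r = +0.3635 m.
|ω_lever| = |0.1349·4.11·+0.3635| / 0.259905 = 0.77543 rad/s.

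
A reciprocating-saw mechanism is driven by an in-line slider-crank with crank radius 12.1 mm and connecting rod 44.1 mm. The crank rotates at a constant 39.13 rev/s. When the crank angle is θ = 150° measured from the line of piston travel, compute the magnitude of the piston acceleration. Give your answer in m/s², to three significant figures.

529

ω = 2π·39.1 = 245.9 rad/s
x(θ) = r cosθ + √(L² − r² sin²θ); with ω constant, a = ω²·d²x/dθ².
d²x/dθ² = −r cosθ − r²(cos2θ)/√u − r⁴ sin²2θ/(4u^{3/2}),  u = L² − r² sin²θ = 0.00190821 m².
Substituting r = 0.0121 m, L = 0.0441 m, θ = 150°: d²x/dθ² = +0.0087549 m.
a = ω²·d²x/dθ² = (245.9)²·(+0.0087549) = +529.21 m/s²;  |a| = 529.21 m/s².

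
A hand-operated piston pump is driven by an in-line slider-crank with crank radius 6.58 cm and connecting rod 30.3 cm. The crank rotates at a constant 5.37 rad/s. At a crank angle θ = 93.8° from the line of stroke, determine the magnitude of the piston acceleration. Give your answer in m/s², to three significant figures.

0.544

ω = 5.37 rad/s
x(θ) = r cosθ + √(L² − r² sin²θ); with ω constant, a = ω²·d²x/dθ².
d²x/dθ² = −r cosθ − r²(cos2θ)/√u − r⁴ sin²2θ/(4u^{3/2}),  u = L² − r² sin²θ = 0.0874984 m².
Substituting r = 0.0658 m, L = 0.303 m, θ = 93.8°: d²x/dθ² = +0.018866 m.
a = ω²·d²x/dθ² = (5.37)²·(+0.018866) = +0.54404 m/s²;  |a| = 0.54404 m/s².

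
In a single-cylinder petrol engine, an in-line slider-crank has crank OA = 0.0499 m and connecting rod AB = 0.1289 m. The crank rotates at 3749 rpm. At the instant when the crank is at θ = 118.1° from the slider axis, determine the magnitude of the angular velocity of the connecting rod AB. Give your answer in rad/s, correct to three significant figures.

ω = 392.6 rad/s (converted from 3749 rpm).
The rod makes angle φ with the slider axis where L sinφ = r sinθ; differentiating, L cosφ·φ̇ = r ω cosθ.
L cosφ = √(L² − r² sin²θ) = 0.12115 m.
|ω_rod| = r ω |cosθ| / √(L² − r² sin²θ) = 0.0499·392.6·0.47101/0.12115 = 76.164 rad/s.

76.2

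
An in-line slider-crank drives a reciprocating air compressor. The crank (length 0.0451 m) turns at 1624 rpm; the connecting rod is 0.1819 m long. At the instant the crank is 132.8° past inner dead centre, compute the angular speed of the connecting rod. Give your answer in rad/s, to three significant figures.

ω = 170.1 rad/s (converted from 1624 rpm).
The rod makes angle φ with the slider axis where L sinφ = r sinθ; differentiating, L cosφ·φ̇ = r ω cosθ.
L cosφ = √(L² − r² sin²θ) = 0.17886 m.
|ω_rod| = r ω |cosθ| / √(L² − r² sin²θ) = 0.0451·170.1·0.67944/0.17886 = 29.135 rad/s.

29.1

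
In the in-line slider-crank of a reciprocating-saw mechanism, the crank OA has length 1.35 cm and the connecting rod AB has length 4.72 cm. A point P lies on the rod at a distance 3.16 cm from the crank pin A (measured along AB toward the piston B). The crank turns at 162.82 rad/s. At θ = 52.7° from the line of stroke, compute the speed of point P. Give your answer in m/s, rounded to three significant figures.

ω = 162.8 rad/s.  Crank-pin speed |V_A| = rω = 2.1981 m/s, perpendicular to OA.
Rod angle: sinφ = −(r/L) sinθ ⇒ φ = -13.151°; ω_rod = −rω cosθ/√(L²−r²sin²θ) = -28.98 rad/s.
V_P = V_A + ω_rod × AP, with AP = 0.0316 m along the rod.
Components: V_Px = −rω sinθ − a·ω_rod·sinφ = -1.9569 m/s;  V_Py = rω cosθ + a·ω_rod·cosφ = +0.44024 m/s.
|V_P| = √(V_Px² + V_Py²) = 2.0058 m/s.

2.01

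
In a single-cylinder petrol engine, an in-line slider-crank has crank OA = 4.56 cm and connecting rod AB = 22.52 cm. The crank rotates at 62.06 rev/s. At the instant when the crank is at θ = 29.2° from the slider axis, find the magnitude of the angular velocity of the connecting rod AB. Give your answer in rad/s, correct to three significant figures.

ω = 389.9 rad/s (converted from 62.06 rev/s).
The rod makes angle φ with the slider axis where L sinφ = r sinθ; differentiating, L cosφ·φ̇ = r ω cosθ.
L cosφ = √(L² − r² sin²θ) = 0.2241 m.
|ω_rod| = r ω |cosθ| / √(L² − r² sin²θ) = 0.0456·389.9·0.87292/0.2241 = 69.262 rad/s.

69.3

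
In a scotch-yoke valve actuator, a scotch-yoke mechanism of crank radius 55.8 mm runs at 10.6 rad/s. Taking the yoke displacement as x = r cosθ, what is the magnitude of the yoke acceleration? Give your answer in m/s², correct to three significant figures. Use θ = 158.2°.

5.82

ω = 10.6 rad/s
x = r cosθ ⇒ ẍ = −rω² cosθ (ω constant).
|a| = rω²|cosθ| = 0.0558·(10.6)²·|cos 158.2°| = 5.8213 m/s².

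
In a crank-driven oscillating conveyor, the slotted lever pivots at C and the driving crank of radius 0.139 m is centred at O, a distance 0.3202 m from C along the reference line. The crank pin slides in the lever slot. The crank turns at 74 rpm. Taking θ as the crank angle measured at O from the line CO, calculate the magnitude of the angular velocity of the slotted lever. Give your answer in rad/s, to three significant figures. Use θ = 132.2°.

1.32

ω = 7.749 rad/s (from 74 rpm).
Crank pin A relative to C: A = (d + r cosθ, r sinθ); lever angle φ = atan2(r sinθ, d + r cosθ).
Differentiating tanφ: φ̇ = rω(d cosθ + r)/(d² + r² + 2dr cosθ).
d² + r² + 2dr cosθ = |CA|² = 0.0620554 m²;  d cosθ + r = -0.076085 m.
|ω_lever| = |0.139·7.749·-0.076085| / 0.0620554 = 1.3207 rad/s.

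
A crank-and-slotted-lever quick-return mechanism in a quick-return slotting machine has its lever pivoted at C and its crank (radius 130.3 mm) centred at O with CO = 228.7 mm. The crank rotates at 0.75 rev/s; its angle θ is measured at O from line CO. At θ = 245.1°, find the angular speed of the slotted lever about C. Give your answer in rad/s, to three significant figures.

0.473

ω = 4.712 rad/s (from 0.75 rev/s).
Crank pin A relative to C: A = (d + r cosθ, r sinθ); lever angle φ = atan2(r sinθ, d + r cosθ).
Differentiating tanφ: φ̇ = rω(d cosθ + r)/(d² + r² + 2dr cosθ).
d² + r² + 2dr cosθ = |CA|² = 0.0441884 m²;  d cosθ + r = +0.034009 m.
|ω_lever| = |0.1303·4.712·+0.034009| / 0.0441884 = 0.47258 rad/s.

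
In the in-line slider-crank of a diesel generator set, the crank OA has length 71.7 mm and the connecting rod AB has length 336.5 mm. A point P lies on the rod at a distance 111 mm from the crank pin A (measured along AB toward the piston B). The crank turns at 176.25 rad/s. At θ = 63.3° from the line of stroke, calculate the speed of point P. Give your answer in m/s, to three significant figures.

12.3

ω = 176.2 rad/s.  Crank-pin speed |V_A| = rω = 12.637 m/s, perpendicular to OA.
Rod angle: sinφ = −(r/L) sinθ ⇒ φ = -10.974°; ω_rod = −rω cosθ/√(L²−r²sin²θ) = -17.188 rad/s.
V_P = V_A + ω_rod × AP, with AP = 0.111 m along the rod.
Components: V_Px = −rω sinθ − a·ω_rod·sinφ = -11.653 m/s;  V_Py = rω cosθ + a·ω_rod·cosφ = +3.8051 m/s.
|V_P| = √(V_Px² + V_Py²) = 12.258 m/s.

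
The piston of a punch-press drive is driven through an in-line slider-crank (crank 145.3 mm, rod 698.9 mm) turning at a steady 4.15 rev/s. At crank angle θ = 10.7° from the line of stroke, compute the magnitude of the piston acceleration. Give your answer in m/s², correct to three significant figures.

ω = 2π·4.15 = 26.08 rad/s
x(θ) = r cosθ + √(L² − r² sin²θ); with ω constant, a = ω²·d²x/dθ².
d²x/dθ² = −r cosθ − r²(cos2θ)/√u − r⁴ sin²2θ/(4u^{3/2}),  u = L² − r² sin²θ = 0.487733 m².
Substituting r = 0.1453 m, L = 0.6989 m, θ = 10.7°: d²x/dθ² = -0.17096 m.
a = ω²·d²x/dθ² = (26.08)²·(-0.17096) = -116.24 m/s²;  |a| = 116.24 m/s².

116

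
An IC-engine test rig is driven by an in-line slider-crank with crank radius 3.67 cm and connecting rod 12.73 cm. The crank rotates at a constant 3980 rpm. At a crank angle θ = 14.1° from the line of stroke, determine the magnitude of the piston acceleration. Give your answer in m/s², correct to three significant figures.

7820

ω = 2π·3980/60 = 416.8 rad/s
x(θ) = r cosθ + √(L² − r² sin²θ); with ω constant, a = ω²·d²x/dθ².
d²x/dθ² = −r cosθ − r²(cos2θ)/√u − r⁴ sin²2θ/(4u^{3/2}),  u = L² − r² sin²θ = 0.0161254 m².
Substituting r = 0.0367 m, L = 0.1273 m, θ = 14.1°: d²x/dθ² = -0.044991 m.
a = ω²·d²x/dθ² = (416.8)²·(-0.044991) = -7815.4 m/s²;  |a| = 7815.4 m/s².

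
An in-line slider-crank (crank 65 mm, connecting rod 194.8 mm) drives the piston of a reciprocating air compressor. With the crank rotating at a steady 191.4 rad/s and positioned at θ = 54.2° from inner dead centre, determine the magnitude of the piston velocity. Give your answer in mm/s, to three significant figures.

ω = 191.4 rad/s
For an in-line slider-crank, x = r cosθ + √(L² − r² sin²θ), so v = −rω sinθ·[1 + r cosθ/√(L² − r² sin²θ)].
With r = 0.065 m, L = 0.1948 m, θ = 54.2°: √(L² − r² sin²θ) = 0.18753 m.
v = −0.065·191.4·0.81106·[1 + 0.065·0.58496/0.18753] = -12.136 m/s.
|v| = 12.136 m/s = 12136 mm/s.

12100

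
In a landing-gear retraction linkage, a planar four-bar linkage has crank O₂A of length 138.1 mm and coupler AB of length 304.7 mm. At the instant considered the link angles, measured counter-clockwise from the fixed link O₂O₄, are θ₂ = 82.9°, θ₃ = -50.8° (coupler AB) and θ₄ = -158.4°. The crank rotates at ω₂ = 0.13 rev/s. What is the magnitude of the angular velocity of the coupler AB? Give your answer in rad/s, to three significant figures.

0.341

ω₂ = 0.8168 rad/s (from 0.13 rev/s).
Differentiating the loop-closure r₂e^{iθ₂}+r₃e^{iθ₃}=r₁+r₄e^{iθ₄} gives r₂ω₂e^{iθ₂}+r₃ω₃e^{iθ₃}=r₄ω₄e^{iθ₄}.
Eliminating the other unknown: ω₃ = r₂ω₂ sin(θ₄−θ₂) / [r₃ sin(θ₃−θ₄)].
Numerator sine = +0.87715; denominator sine = +0.95319.
Result = 0.1381·0.8168·(+0.87715) / (0.3047·(+0.95319)) = +0.34067 rad/s; magnitude 0.34067 rad/s.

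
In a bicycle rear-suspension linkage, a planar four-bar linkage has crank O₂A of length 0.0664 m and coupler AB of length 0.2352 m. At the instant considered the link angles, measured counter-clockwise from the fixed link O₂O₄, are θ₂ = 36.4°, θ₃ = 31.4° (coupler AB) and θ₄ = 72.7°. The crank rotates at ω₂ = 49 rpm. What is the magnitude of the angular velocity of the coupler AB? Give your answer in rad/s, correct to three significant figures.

ω₂ = 5.131 rad/s (from 49 rpm).
Differentiating the loop-closure r₂e^{iθ₂}+r₃e^{iθ₃}=r₁+r₄e^{iθ₄} gives r₂ω₂e^{iθ₂}+r₃ω₃e^{iθ₃}=r₄ω₄e^{iθ₄}.
Eliminating the other unknown: ω₃ = r₂ω₂ sin(θ₄−θ₂) / [r₃ sin(θ₃−θ₄)].
Numerator sine = +0.59201; denominator sine = -0.66000.
Result = 0.0664·5.131·(+0.59201) / (0.2352·(-0.66000)) = -1.2994 rad/s; magnitude 1.2994 rad/s.

1.30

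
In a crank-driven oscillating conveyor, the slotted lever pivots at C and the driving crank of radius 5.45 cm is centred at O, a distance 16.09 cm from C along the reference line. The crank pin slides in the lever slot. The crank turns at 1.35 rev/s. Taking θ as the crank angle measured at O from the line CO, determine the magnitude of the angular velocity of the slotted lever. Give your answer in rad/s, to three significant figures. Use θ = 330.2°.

ω = 8.482 rad/s (from 1.35 rev/s).
Crank pin A relative to C: A = (d + r cosθ, r sinθ); lever angle φ = atan2(r sinθ, d + r cosθ).
Differentiating tanφ: φ̇ = rω(d cosθ + r)/(d² + r² + 2dr cosθ).
d² + r² + 2dr cosθ = |CA|² = 0.044078 m²;  d cosθ + r = +0.19412 m.
|ω_lever| = |0.0545·8.482·+0.19412| / 0.044078 = 2.0359 rad/s.

2.04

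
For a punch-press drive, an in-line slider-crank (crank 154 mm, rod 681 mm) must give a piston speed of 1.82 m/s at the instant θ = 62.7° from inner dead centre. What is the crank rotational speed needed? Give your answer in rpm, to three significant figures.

For an in-line slider-crank, |v_piston| = rω|sinθ|·[1 + r cosθ/√(L² − r² sin²θ)].
With r = 0.154 m, L = 0.681 m, θ = 62.7°: the bracketed kinematic factor |dx/dθ| = 0.15134 m.
ω = v/|dx/dθ| = 1.82/0.15134 = 12.026 rad/s.
N = 60ω/(2π) = 114.84 rpm.

115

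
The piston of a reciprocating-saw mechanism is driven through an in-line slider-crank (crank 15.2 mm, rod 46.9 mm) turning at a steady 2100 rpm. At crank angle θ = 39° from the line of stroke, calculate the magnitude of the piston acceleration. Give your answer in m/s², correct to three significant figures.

628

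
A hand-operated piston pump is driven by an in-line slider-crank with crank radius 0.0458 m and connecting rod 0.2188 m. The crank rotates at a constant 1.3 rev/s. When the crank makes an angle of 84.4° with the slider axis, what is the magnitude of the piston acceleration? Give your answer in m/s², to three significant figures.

0.343

ω = 2π·1.3 = 8.168 rad/s
x(θ) = r cosθ + √(L² − r² sin²θ); with ω constant, a = ω²·d²x/dθ².
d²x/dθ² = −r cosθ − r²(cos2θ)/√u − r⁴ sin²2θ/(4u^{3/2}),  u = L² − r² sin²θ = 0.0457958 m².
Substituting r = 0.0458 m, L = 0.2188 m, θ = 84.4°: d²x/dθ² = +0.0051419 m.
a = ω²·d²x/dθ² = (8.168)²·(+0.0051419) = +0.34306 m/s²;  |a| = 0.34306 m/s².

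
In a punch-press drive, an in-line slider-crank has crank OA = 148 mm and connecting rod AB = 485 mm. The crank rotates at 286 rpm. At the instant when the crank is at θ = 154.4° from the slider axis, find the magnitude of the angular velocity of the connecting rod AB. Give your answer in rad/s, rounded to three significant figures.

8.31

ω = 29.95 rad/s (converted from 286 rpm).
The rod makes angle φ with the slider axis where L sinφ = r sinθ; differentiating, L cosφ·φ̇ = r ω cosθ.
L cosφ = √(L² − r² sin²θ) = 0.48077 m.
|ω_rod| = r ω |cosθ| / √(L² − r² sin²θ) = 0.148·29.95·0.90183/0.48077 = 8.3147 rad/s.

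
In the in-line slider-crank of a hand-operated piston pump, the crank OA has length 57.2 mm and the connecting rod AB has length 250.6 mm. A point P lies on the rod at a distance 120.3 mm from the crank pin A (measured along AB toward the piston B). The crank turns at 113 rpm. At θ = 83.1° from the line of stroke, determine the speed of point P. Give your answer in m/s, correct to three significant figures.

0.682

ω = 11.83 rad/s.  Crank-pin speed |V_A| = rω = 0.67687 m/s, perpendicular to OA.
Rod angle: sinφ = −(r/L) sinθ ⇒ φ = -13.097°; ω_rod = −rω cosθ/√(L²−r²sin²θ) = -0.33315 rad/s.
V_P = V_A + ω_rod × AP, with AP = 0.1203 m along the rod.
Components: V_Px = −rω sinθ − a·ω_rod·sinφ = -0.68105 m/s;  V_Py = rω cosθ + a·ω_rod·cosφ = +0.042281 m/s.
|V_P| = √(V_Px² + V_Py²) = 0.68236 m/s.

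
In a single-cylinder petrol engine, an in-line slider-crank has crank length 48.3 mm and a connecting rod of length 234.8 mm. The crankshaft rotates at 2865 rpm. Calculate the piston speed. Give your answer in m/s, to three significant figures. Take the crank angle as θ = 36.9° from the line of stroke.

10.1

ω = 2π·2865/60 = 300 rad/s
For an in-line slider-crank, x = r cosθ + √(L² − r² sin²θ), so v = −rω sinθ·[1 + r cosθ/√(L² − r² sin²θ)].
With r = 0.0483 m, L = 0.2348 m, θ = 36.9°: √(L² − r² sin²θ) = 0.233 m.
v = −0.0483·300·0.60042·[1 + 0.0483·0.79968/0.233] = -10.143 m/s.
|v| = 10.143 m/s.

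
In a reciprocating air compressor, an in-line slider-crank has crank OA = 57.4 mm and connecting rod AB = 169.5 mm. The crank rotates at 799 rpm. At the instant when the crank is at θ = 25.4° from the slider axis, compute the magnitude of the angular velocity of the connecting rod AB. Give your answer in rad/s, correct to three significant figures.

25.9

ω = 83.67 rad/s (converted from 799 rpm).
The rod makes angle φ with the slider axis where L sinφ = r sinθ; differentiating, L cosφ·φ̇ = r ω cosθ.
L cosφ = √(L² − r² sin²θ) = 0.1677 m.
|ω_rod| = r ω |cosθ| / √(L² − r² sin²θ) = 0.0574·83.67·0.90334/0.1677 = 25.87 rad/s.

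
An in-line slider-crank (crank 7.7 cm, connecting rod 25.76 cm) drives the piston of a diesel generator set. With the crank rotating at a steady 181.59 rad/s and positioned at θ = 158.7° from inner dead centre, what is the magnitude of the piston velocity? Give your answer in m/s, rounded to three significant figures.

3.66

ω = 181.6 rad/s
For an in-line slider-crank, x = r cosθ + √(L² − r² sin²θ), so v = −rω sinθ·[1 + r cosθ/√(L² − r² sin²θ)].
With r = 0.077 m, L = 0.2576 m, θ = 158.7°: √(L² − r² sin²θ) = 0.25608 m.
v = −0.077·181.6·0.36325·[1 + 0.077·-0.93169/0.25608] = -3.6562 m/s.
|v| = 3.6562 m/s.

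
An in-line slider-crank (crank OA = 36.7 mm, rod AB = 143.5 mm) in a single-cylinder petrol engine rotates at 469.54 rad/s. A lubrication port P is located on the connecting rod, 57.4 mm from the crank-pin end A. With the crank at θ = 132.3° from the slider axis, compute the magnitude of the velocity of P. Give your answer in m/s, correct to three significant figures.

13.7

ω = 469.5 rad/s.  Crank-pin speed |V_A| = rω = 17.232 m/s, perpendicular to OA.
Rod angle: sinφ = −(r/L) sinθ ⇒ φ = -10.904°; ω_rod = −rω cosθ/√(L²−r²sin²θ) = +82.304 rad/s.
V_P = V_A + ω_rod × AP, with AP = 0.0574 m along the rod.
Components: V_Px = −rω sinθ − a·ω_rod·sinφ = -11.852 m/s;  V_Py = rω cosθ + a·ω_rod·cosφ = -6.9585 m/s.
|V_P| = √(V_Px² + V_Py²) = 13.744 m/s.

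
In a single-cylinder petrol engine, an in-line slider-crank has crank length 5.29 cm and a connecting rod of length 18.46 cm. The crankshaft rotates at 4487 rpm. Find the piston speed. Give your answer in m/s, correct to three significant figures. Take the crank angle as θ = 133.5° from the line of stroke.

14.4

ω = 2π·4487/60 = 469.9 rad/s
For an in-line slider-crank, x = r cosθ + √(L² − r² sin²θ), so v = −rω sinθ·[1 + r cosθ/√(L² − r² sin²θ)].
With r = 0.0529 m, L = 0.1846 m, θ = 133.5°: √(L² − r² sin²θ) = 0.18057 m.
v = −0.0529·469.9·0.72537·[1 + 0.0529·-0.68835/0.18057] = -14.394 m/s.
|v| = 14.394 m/s.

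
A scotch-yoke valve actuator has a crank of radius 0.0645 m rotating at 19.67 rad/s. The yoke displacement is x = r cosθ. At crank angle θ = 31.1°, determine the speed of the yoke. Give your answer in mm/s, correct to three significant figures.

ω = 19.67 rad/s
x = r cosθ ⇒ ẋ = −rω sinθ.
|v| = rω|sinθ| = 0.0645·19.67·|sin 31.1°| = 0.65533 m/s = 655.33 mm/s.

655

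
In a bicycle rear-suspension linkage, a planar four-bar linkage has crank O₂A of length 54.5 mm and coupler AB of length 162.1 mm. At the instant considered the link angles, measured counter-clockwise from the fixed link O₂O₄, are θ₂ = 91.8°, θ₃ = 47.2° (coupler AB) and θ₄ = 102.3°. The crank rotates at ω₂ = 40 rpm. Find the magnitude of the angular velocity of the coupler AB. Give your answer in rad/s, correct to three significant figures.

ω₂ = 4.189 rad/s (from 40 rpm).
Differentiating the loop-closure r₂e^{iθ₂}+r₃e^{iθ₃}=r₁+r₄e^{iθ₄} gives r₂ω₂e^{iθ₂}+r₃ω₃e^{iθ₃}=r₄ω₄e^{iθ₄}.
Eliminating the other unknown: ω₃ = r₂ω₂ sin(θ₄−θ₂) / [r₃ sin(θ₃−θ₄)].
Numerator sine = +0.18224; denominator sine = -0.82015.
Result = 0.0545·4.189·(+0.18224) / (0.1621·(-0.82015)) = -0.31293 rad/s; magnitude 0.31293 rad/s.

0.313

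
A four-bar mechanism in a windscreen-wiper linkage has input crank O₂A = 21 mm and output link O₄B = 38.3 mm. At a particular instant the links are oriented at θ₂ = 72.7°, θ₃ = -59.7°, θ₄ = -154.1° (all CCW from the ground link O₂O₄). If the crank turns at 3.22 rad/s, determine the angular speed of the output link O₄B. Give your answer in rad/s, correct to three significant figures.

ω₂ = 3.22 rad/s
Differentiating the loop-closure r₂e^{iθ₂}+r₃e^{iθ₃}=r₁+r₄e^{iθ₄} gives r₂ω₂e^{iθ₂}+r₃ω₃e^{iθ₃}=r₄ω₄e^{iθ₄}.
Eliminating the other unknown: ω₄ = r₂ω₂ sin(θ₂−θ₃) / [r₄ sin(θ₄−θ₃)].
Numerator sine = +0.73846; denominator sine = -0.99705.
Result = 0.021·3.22·(+0.73846) / (0.0383·(-0.99705)) = -1.3076 rad/s; magnitude 1.3076 rad/s.

1.31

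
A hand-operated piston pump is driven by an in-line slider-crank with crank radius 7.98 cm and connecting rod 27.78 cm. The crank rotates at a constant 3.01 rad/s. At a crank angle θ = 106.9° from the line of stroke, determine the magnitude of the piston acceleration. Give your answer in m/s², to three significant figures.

ω = 3.01 rad/s
x(θ) = r cosθ + √(L² − r² sin²θ); with ω constant, a = ω²·d²x/dθ².
d²x/dθ² = −r cosθ − r²(cos2θ)/√u − r⁴ sin²2θ/(4u^{3/2}),  u = L² − r² sin²θ = 0.0713429 m².
Substituting r = 0.0798 m, L = 0.2778 m, θ = 106.9°: d²x/dθ² = +0.042845 m.
a = ω²·d²x/dθ² = (3.01)²·(+0.042845) = +0.38818 m/s²;  |a| = 0.38818 m/s².

0.388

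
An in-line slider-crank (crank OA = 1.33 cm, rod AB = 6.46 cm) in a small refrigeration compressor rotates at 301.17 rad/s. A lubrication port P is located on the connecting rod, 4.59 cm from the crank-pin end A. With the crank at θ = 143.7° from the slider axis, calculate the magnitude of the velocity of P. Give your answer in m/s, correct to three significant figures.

2.29

ω = 301.2 rad/s.  Crank-pin speed |V_A| = rω = 4.0056 m/s, perpendicular to OA.
Rod angle: sinφ = −(r/L) sinθ ⇒ φ = -7.001°; ω_rod = −rω cosθ/√(L²−r²sin²θ) = +50.347 rad/s.
V_P = V_A + ω_rod × AP, with AP = 0.0459 m along the rod.
Components: V_Px = −rω sinθ − a·ω_rod·sinφ = -2.0897 m/s;  V_Py = rω cosθ + a·ω_rod·cosφ = -0.93448 m/s.
|V_P| = √(V_Px² + V_Py²) = 2.2891 m/s.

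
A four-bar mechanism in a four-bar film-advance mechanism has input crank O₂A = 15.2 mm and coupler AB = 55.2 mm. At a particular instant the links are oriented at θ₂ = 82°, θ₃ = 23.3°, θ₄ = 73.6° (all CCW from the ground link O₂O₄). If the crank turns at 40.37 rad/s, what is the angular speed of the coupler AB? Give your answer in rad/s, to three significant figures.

ω₂ = 40.37 rad/s
Differentiating the loop-closure r₂e^{iθ₂}+r₃e^{iθ₃}=r₁+r₄e^{iθ₄} gives r₂ω₂e^{iθ₂}+r₃ω₃e^{iθ₃}=r₄ω₄e^{iθ₄}.
Eliminating the other unknown: ω₃ = r₂ω₂ sin(θ₄−θ₂) / [r₃ sin(θ₃−θ₄)].
Numerator sine = -0.14608; denominator sine = -0.76940.
Result = 0.0152·40.37·(-0.14608) / (0.0552·(-0.76940)) = +2.1106 rad/s; magnitude 2.1106 rad/s.

2.11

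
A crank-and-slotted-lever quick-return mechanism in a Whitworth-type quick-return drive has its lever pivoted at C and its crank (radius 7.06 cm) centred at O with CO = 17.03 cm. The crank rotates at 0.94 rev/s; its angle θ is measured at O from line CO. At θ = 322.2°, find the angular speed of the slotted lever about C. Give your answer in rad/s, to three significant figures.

1.61

ω = 5.906 rad/s (from 0.94 rev/s).
Crank pin A relative to C: A = (d + r cosθ, r sinθ); lever angle φ = atan2(r sinθ, d + r cosθ).
Differentiating tanφ: φ̇ = rω(d cosθ + r)/(d² + r² + 2dr cosθ).
d² + r² + 2dr cosθ = |CA|² = 0.0529868 m²;  d cosθ + r = +0.20516 m.
|ω_lever| = |0.0706·5.906·+0.20516| / 0.0529868 = 1.6145 rad/s.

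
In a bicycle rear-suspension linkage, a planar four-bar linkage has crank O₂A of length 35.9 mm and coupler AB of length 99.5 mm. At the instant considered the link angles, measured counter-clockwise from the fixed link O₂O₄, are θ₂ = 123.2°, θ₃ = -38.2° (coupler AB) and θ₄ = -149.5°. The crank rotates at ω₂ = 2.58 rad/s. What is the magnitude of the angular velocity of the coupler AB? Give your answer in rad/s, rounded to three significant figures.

ω₂ = 2.58 rad/s
Differentiating the loop-closure r₂e^{iθ₂}+r₃e^{iθ₃}=r₁+r₄e^{iθ₄} gives r₂ω₂e^{iθ₂}+r₃ω₃e^{iθ₃}=r₄ω₄e^{iθ₄}.
Eliminating the other unknown: ω₃ = r₂ω₂ sin(θ₄−θ₂) / [r₃ sin(θ₃−θ₄)].
Numerator sine = +0.99889; denominator sine = +0.93169.
Result = 0.0359·2.58·(+0.99889) / (0.0995·(+0.93169)) = +0.99801 rad/s; magnitude 0.99801 rad/s.

0.998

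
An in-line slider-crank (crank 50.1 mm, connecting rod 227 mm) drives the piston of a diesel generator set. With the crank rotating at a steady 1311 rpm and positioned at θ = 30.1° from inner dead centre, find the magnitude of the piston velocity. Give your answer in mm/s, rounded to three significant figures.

ω = 2π·1311/60 = 137.3 rad/s
For an in-line slider-crank, x = r cosθ + √(L² − r² sin²θ), so v = −rω sinθ·[1 + r cosθ/√(L² − r² sin²θ)].
With r = 0.0501 m, L = 0.227 m, θ = 30.1°: √(L² − r² sin²θ) = 0.22561 m.
v = −0.0501·137.3·0.50151·[1 + 0.0501·0.86515/0.22561] = -4.1122 m/s.
|v| = 4.1122 m/s = 4112.2 mm/s.

4110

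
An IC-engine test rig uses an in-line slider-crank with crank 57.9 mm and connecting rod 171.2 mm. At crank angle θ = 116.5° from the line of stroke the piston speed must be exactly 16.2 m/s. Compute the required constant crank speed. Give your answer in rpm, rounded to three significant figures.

For an in-line slider-crank, |v_piston| = rω|sinθ|·[1 + r cosθ/√(L² − r² sin²θ)].
With r = 0.0579 m, L = 0.1712 m, θ = 116.5°: the bracketed kinematic factor |dx/dθ| = 0.043613 m.
ω = v/|dx/dθ| = 16.2/0.043613 = 371.45 rad/s.
N = 60ω/(2π) = 3547.1 rpm.

3550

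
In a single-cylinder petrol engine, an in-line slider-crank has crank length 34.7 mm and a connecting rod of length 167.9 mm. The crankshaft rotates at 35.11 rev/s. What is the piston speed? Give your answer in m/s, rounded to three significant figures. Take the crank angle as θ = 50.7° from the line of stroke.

ω = 2π·35.1 = 220.6 rad/s
For an in-line slider-crank, x = r cosθ + √(L² − r² sin²θ), so v = −rω sinθ·[1 + r cosθ/√(L² − r² sin²θ)].
With r = 0.0347 m, L = 0.1679 m, θ = 50.7°: √(L² − r² sin²θ) = 0.16574 m.
v = −0.0347·220.6·0.77384·[1 + 0.0347·0.63338/0.16574] = -6.7092 m/s.
|v| = 6.7092 m/s.

6.71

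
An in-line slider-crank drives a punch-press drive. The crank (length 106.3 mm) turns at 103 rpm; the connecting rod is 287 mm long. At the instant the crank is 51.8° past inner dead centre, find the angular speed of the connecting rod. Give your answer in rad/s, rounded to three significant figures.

2.58

ω = 10.79 rad/s (converted from 103 rpm).
The rod makes angle φ with the slider axis where L sinφ = r sinθ; differentiating, L cosφ·φ̇ = r ω cosθ.
L cosφ = √(L² − r² sin²θ) = 0.27457 m.
|ω_rod| = r ω |cosθ| / √(L² − r² sin²θ) = 0.1063·10.79·0.61841/0.27457 = 2.5824 rad/s.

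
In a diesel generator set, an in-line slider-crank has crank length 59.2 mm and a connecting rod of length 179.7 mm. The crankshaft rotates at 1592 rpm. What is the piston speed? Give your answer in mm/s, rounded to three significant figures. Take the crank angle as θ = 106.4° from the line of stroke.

8540

ω = 2π·1592/60 = 166.7 rad/s
For an in-line slider-crank, x = r cosθ + √(L² − r² sin²θ), so v = −rω sinθ·[1 + r cosθ/√(L² − r² sin²θ)].
With r = 0.0592 m, L = 0.1797 m, θ = 106.4°: √(L² − r² sin²θ) = 0.17049 m.
v = −0.0592·166.7·0.95931·[1 + 0.0592·-0.28234/0.17049] = -8.5397 m/s.
|v| = 8.5397 m/s = 8539.7 mm/s.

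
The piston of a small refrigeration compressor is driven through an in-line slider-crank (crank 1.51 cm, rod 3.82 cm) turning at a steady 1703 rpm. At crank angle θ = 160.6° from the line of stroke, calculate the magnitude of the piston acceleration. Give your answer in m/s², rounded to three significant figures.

301

ω = 2π·1703/60 = 178.3 rad/s
x(θ) = r cosθ + √(L² − r² sin²θ); with ω constant, a = ω²·d²x/dθ².
d²x/dθ² = −r cosθ − r²(cos2θ)/√u − r⁴ sin²2θ/(4u^{3/2}),  u = L² − r² sin²θ = 0.00143408 m².
Substituting r = 0.0151 m, L = 0.0382 m, θ = 160.6°: d²x/dθ² = +0.0094563 m.
a = ω²·d²x/dθ² = (178.3)²·(+0.0094563) = +300.75 m/s²;  |a| = 300.75 m/s².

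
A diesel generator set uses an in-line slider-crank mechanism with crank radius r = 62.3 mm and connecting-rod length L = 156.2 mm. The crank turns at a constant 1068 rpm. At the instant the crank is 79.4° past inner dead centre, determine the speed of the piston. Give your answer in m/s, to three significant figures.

ω = 2π·1068/60 = 111.8 rad/s
For an in-line slider-crank, x = r cosθ + √(L² − r² sin²θ), so v = −rω sinθ·[1 + r cosθ/√(L² − r² sin²θ)].
With r = 0.0623 m, L = 0.1562 m, θ = 79.4°: √(L² − r² sin²θ) = 0.1437 m.
v = −0.0623·111.8·0.98294·[1 + 0.0623·0.18395/0.1437] = -7.395 m/s.
|v| = 7.395 m/s.

7.39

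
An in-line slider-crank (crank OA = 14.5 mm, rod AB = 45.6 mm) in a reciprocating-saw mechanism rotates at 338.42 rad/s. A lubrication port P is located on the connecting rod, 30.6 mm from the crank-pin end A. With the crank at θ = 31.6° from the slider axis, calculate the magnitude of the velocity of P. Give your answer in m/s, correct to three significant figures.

ω = 338.4 rad/s.  Crank-pin speed |V_A| = rω = 4.9071 m/s, perpendicular to OA.
Rod angle: sinφ = −(r/L) sinθ ⇒ φ = -9.591°; ω_rod = −rω cosθ/√(L²−r²sin²θ) = -92.955 rad/s.
V_P = V_A + ω_rod × AP, with AP = 0.0306 m along the rod.
Components: V_Px = −rω sinθ − a·ω_rod·sinφ = -3.0452 m/s;  V_Py = rω cosθ + a·ω_rod·cosφ = +1.3748 m/s.
|V_P| = √(V_Px² + V_Py²) = 3.3412 m/s.

3.34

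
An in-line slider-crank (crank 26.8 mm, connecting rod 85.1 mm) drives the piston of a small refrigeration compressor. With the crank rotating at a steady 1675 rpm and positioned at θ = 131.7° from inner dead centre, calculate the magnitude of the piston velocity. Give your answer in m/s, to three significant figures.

2.75

ω = 2π·1675/60 = 175.4 rad/s
For an in-line slider-crank, x = r cosθ + √(L² − r² sin²θ), so v = −rω sinθ·[1 + r cosθ/√(L² − r² sin²θ)].
With r = 0.0268 m, L = 0.0851 m, θ = 131.7°: √(L² − r² sin²θ) = 0.082714 m.
v = −0.0268·175.4·0.74664·[1 + 0.0268·-0.66523/0.082714] = -2.7533 m/s.
|v| = 2.7533 m/s.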